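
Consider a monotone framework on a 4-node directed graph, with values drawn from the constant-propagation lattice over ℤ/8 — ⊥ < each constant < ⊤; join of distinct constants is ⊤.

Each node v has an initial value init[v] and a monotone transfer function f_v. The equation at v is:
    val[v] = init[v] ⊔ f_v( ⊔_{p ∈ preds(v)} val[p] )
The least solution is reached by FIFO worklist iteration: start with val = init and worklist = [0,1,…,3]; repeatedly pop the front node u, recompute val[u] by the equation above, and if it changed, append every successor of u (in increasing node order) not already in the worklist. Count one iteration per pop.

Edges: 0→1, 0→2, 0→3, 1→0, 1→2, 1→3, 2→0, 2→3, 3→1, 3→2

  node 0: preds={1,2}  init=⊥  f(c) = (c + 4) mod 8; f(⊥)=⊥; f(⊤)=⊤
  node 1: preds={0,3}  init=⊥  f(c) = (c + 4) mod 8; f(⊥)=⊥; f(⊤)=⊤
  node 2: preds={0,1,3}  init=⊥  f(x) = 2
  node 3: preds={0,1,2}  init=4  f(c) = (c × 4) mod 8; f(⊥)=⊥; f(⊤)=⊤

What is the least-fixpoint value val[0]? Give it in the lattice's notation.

⊤

Worklist (9 pops):
  #1 pop 0: in=⊥ → ⊥ (no change)
  #2 pop 1: in=4 → 0 (was ⊥); enqueue [0]
  #3 pop 2: in=⊤ → 2 (was ⊥); enqueue []
  #4 pop 3: in=⊤ → ⊤ (was 4); enqueue [1,2]
  #5 pop 0: in=⊤ → ⊤ (was ⊥); enqueue [3]
  #6 pop 1: in=⊤ → ⊤ (was 0); enqueue [0]
  #7 pop 2: in=⊤ → 2 (no change)
  #8 pop 3: in=⊤ → ⊤ (no change)
  #9 pop 0: in=⊤ → ⊤ (no change)

Fixpoint:
  val[0] = ⊤
  val[1] = ⊤
  val[2] = 2
  val[3] = ⊤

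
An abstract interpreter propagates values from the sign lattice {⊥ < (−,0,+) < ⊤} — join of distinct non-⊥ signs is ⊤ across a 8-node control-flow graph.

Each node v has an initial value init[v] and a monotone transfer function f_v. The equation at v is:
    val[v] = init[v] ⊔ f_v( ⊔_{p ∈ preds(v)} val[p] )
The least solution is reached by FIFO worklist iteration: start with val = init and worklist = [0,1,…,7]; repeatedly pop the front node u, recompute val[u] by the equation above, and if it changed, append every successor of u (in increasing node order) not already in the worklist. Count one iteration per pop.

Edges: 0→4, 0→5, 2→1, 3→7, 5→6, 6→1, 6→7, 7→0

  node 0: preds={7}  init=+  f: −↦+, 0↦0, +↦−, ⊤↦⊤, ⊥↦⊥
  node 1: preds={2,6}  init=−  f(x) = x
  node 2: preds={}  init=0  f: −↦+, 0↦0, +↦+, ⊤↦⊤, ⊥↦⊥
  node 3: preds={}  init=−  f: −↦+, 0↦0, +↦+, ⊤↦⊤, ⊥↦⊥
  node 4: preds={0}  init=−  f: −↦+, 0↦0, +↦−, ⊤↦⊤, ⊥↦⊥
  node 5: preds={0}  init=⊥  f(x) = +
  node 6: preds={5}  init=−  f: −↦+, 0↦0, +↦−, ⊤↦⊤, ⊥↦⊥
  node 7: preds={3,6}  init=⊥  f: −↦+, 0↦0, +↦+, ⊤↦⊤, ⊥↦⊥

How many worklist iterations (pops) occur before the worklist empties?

Trace (11 dequeues):
  [1] u=0 | in ⊥ | out + | ==
  [2] u=1 | in ⊤ | out ⊤ | prev − | push {}
  [3] u=2 | in ⊥ | out 0 | ==
  [4] u=3 | in ⊥ | out − | ==
  [5] u=4 | in + | out − | ==
  [6] u=5 | in + | out + | prev ⊥ | push {}
  [7] u=6 | in + | out − | ==
  [8] u=7 | in − | out + | prev ⊥ | push {0}
  [9] u=0 | in + | out ⊤ | prev + | push {4,5}
  [10] u=4 | in ⊤ | out ⊤ | prev − | push {}
  [11] u=5 | in ⊤ | out + | ==

Converged values:
  [0] ⊤
  [1] ⊤
  [2] 0
  [3] −
  [4] ⊤
  [5] +
  [6] −
  [7] +

11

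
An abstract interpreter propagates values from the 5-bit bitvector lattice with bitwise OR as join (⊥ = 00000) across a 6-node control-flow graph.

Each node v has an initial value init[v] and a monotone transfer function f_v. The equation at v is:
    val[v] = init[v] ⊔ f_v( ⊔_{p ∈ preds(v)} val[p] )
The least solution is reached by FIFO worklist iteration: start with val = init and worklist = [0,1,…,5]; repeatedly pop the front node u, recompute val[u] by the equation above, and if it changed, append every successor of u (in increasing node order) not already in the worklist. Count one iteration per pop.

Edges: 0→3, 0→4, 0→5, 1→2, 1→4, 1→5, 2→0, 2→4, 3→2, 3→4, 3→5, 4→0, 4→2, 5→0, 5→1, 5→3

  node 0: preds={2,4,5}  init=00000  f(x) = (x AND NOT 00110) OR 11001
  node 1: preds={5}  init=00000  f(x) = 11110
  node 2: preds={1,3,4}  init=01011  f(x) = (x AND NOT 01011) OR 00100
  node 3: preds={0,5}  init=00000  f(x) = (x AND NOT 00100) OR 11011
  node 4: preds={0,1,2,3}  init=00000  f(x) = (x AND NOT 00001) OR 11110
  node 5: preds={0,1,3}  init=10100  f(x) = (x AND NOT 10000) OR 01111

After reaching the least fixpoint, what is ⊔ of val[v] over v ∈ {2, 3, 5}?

Iteration log — 10 steps:
  step 1. node 0  ⊔preds=11111  new=11001  old=00000  +wl: 
  step 2. node 1  ⊔preds=10100  new=11110  old=00000  +wl: 
  step 3. node 2  ⊔preds=11110  new=11111  old=01011  +wl: 0
  step 4. node 3  ⊔preds=11101  new=11011  old=00000  +wl: 2
  step 5. node 4  ⊔preds=11111  new=11110  old=00000  +wl: 
  step 6. node 5  ⊔preds=11111  new=11111  old=10100  +wl: 1,3
  step 7. node 0  ⊔preds=11111  new=11001  stable
  step 8. node 2  ⊔preds=11111  new=11111  stable
  step 9. node 1  ⊔preds=11111  new=11110  stable
  step 10. node 3  ⊔preds=11111  new=11011  stable

Least fixpoint reached:
  node 0: 11001
  node 1: 11110
  node 2: 11111
  node 3: 11011
  node 4: 11110
  node 5: 11111

11111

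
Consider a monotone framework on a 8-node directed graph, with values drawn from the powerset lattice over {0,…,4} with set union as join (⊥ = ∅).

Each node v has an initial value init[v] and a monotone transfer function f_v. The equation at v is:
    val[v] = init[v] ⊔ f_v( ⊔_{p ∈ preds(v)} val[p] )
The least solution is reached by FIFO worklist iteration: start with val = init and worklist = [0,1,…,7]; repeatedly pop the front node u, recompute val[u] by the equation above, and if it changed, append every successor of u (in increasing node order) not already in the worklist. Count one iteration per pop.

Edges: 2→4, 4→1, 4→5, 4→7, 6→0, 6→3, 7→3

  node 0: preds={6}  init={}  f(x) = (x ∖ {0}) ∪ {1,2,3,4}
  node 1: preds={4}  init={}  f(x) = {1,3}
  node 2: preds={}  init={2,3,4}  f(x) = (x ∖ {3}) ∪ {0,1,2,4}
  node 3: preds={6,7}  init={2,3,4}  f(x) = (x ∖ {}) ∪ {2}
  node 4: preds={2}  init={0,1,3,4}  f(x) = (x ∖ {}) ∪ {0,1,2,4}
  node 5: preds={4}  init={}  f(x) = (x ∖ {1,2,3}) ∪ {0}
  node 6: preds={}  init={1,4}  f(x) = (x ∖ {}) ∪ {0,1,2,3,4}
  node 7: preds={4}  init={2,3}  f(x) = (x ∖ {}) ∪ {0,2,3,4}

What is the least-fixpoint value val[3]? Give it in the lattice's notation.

{0,1,2,3,4}

Iteration log — 11 steps:
  step 1. node 0  ⊔preds={1,4}  new={1,2,3,4}  old={}  +wl: 
  step 2. node 1  ⊔preds={0,1,3,4}  new={1,3}  old={}  +wl: 
  step 3. node 2  ⊔preds={}  new={0,1,2,3,4}  old={2,3,4}  +wl: 
  step 4. node 3  ⊔preds={1,2,3,4}  new={1,2,3,4}  old={2,3,4}  +wl: 
  step 5. node 4  ⊔preds={0,1,2,3,4}  new={0,1,2,3,4}  old={0,1,3,4}  +wl: 1
  step 6. node 5  ⊔preds={0,1,2,3,4}  new={0,4}  old={}  +wl: 
  step 7. node 6  ⊔preds={}  new={0,1,2,3,4}  old={1,4}  +wl: 0,3
  step 8. node 7  ⊔preds={0,1,2,3,4}  new={0,1,2,3,4}  old={2,3}  +wl: 
  step 9. node 1  ⊔preds={0,1,2,3,4}  new={1,3}  stable
  step 10. node 0  ⊔preds={0,1,2,3,4}  new={1,2,3,4}  stable
  step 11. node 3  ⊔preds={0,1,2,3,4}  new={0,1,2,3,4}  old={1,2,3,4}  +wl: 

Least fixpoint reached:
  node 0: {1,2,3,4}
  node 1: {1,3}
  node 2: {0,1,2,3,4}
  node 3: {0,1,2,3,4}
  node 4: {0,1,2,3,4}
  node 5: {0,4}
  node 6: {0,1,2,3,4}
  node 7: {0,1,2,3,4}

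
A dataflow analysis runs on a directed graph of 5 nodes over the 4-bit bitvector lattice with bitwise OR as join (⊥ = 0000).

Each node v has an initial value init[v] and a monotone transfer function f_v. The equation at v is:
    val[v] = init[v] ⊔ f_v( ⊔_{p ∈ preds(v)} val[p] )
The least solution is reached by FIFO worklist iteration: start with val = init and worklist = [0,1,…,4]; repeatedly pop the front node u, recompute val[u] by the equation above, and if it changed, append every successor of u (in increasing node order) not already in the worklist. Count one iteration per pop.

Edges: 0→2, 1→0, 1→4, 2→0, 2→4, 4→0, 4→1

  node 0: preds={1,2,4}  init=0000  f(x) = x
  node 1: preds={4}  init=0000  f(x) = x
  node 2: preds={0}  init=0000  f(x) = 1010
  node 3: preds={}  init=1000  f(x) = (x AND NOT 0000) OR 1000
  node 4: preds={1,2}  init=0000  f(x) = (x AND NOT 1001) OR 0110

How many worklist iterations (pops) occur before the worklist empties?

Trace (10 dequeues):
  [1] u=0 | in 0000 | out 0000 | ==
  [2] u=1 | in 0000 | out 0000 | ==
  [3] u=2 | in 0000 | out 1010 | prev 0000 | push {0}
  [4] u=3 | in 0000 | out 1000 | ==
  [5] u=4 | in 1010 | out 0110 | prev 0000 | push {1}
  [6] u=0 | in 1110 | out 1110 | prev 0000 | push {2}
  [7] u=1 | in 0110 | out 0110 | prev 0000 | push {0,4}
  [8] u=2 | in 1110 | out 1010 | ==
  [9] u=0 | in 1110 | out 1110 | ==
  [10] u=4 | in 1110 | out 0110 | ==

Converged values:
  [0] 1110
  [1] 0110
  [2] 1010
  [3] 1000
  [4] 0110

10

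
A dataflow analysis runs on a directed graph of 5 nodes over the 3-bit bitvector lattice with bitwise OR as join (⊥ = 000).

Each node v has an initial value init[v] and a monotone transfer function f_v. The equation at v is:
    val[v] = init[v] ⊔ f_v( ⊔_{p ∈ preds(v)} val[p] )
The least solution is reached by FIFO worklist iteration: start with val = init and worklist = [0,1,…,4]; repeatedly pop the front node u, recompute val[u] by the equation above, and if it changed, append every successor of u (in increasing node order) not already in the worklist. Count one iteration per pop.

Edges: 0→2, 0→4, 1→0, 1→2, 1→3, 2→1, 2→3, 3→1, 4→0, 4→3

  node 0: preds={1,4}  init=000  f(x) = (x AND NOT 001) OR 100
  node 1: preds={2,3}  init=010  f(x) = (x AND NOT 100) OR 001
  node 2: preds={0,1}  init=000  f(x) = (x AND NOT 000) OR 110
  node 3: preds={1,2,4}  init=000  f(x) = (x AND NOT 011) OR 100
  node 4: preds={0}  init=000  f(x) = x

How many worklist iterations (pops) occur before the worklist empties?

8

Worklist (8 pops):
  #1 pop 0: in=010 → 110 (was 000); enqueue []
  #2 pop 1: in=000 → 011 (was 010); enqueue [0]
  #3 pop 2: in=111 → 111 (was 000); enqueue [1]
  #4 pop 3: in=111 → 100 (was 000); enqueue []
  #5 pop 4: in=110 → 110 (was 000); enqueue [3]
  #6 pop 0: in=111 → 110 (no change)
  #7 pop 1: in=111 → 011 (no change)
  #8 pop 3: in=111 → 100 (no change)

Fixpoint:
  val[0] = 110
  val[1] = 011
  val[2] = 111
  val[3] = 100
  val[4] = 110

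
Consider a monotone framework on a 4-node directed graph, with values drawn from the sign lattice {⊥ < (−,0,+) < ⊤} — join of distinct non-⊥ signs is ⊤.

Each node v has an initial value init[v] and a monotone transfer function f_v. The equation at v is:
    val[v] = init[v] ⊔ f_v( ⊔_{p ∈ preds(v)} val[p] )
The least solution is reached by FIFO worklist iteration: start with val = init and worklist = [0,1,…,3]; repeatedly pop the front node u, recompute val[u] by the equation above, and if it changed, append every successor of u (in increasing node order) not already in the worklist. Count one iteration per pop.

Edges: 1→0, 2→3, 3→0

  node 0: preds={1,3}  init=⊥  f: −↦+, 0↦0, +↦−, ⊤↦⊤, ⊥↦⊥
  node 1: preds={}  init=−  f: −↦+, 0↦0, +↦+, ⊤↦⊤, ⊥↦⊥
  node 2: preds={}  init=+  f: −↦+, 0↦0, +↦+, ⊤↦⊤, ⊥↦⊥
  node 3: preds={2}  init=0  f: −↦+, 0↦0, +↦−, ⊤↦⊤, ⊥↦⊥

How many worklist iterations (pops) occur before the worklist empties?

Iteration log — 5 steps:
  step 1. node 0  ⊔preds=⊤  new=⊤  old=⊥  +wl: 
  step 2. node 1  ⊔preds=⊥  new=−  stable
  step 3. node 2  ⊔preds=⊥  new=+  stable
  step 4. node 3  ⊔preds=+  new=⊤  old=0  +wl: 0
  step 5. node 0  ⊔preds=⊤  new=⊤  stable

Least fixpoint reached:
  node 0: ⊤
  node 1: −
  node 2: +
  node 3: ⊤

5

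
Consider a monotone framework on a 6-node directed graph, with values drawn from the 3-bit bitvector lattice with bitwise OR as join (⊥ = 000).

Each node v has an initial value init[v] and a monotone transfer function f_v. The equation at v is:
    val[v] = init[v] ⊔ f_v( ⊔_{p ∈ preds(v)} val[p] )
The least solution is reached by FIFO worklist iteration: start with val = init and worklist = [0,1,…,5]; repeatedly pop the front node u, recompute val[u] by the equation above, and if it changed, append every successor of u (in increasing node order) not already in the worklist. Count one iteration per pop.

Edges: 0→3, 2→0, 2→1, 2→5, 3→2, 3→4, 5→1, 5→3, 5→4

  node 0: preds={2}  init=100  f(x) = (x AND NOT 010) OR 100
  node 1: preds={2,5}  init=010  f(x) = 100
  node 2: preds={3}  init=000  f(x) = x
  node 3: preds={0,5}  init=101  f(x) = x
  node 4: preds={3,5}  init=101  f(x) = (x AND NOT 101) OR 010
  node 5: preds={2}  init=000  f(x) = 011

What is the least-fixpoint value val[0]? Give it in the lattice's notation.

Iteration log — 14 steps:
  step 1. node 0  ⊔preds=000  new=100  stable
  step 2. node 1  ⊔preds=000  new=110  old=010  +wl: 
  step 3. node 2  ⊔preds=101  new=101  old=000  +wl: 0,1
  step 4. node 3  ⊔preds=100  new=101  stable
  step 5. node 4  ⊔preds=101  new=111  old=101  +wl: 
  step 6. node 5  ⊔preds=101  new=011  old=000  +wl: 3,4
  step 7. node 0  ⊔preds=101  new=101  old=100  +wl: 
  step 8. node 1  ⊔preds=111  new=110  stable
  step 9. node 3  ⊔preds=111  new=111  old=101  +wl: 2
  step 10. node 4  ⊔preds=111  new=111  stable
  step 11. node 2  ⊔preds=111  new=111  old=101  +wl: 0,1,5
  step 12. node 0  ⊔preds=111  new=101  stable
  step 13. node 1  ⊔preds=111  new=110  stable
  step 14. node 5  ⊔preds=111  new=011  stable

Least fixpoint reached:
  node 0: 101
  node 1: 110
  node 2: 111
  node 3: 111
  node 4: 111
  node 5: 011

101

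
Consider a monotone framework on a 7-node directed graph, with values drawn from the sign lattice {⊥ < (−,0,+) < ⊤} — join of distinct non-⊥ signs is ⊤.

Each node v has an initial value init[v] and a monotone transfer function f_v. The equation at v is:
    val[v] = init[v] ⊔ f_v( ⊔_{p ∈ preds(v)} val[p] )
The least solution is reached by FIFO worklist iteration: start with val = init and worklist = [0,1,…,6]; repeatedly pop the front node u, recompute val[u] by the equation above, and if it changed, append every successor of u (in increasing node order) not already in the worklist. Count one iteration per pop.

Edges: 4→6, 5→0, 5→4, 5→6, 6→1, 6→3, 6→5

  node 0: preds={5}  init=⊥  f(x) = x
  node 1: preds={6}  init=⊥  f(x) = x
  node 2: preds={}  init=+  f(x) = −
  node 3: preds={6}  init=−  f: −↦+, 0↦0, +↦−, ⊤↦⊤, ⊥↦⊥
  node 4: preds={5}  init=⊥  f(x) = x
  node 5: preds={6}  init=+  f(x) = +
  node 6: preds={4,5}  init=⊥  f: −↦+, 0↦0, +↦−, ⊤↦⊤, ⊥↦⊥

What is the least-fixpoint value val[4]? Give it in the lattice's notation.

+

Trace (10 dequeues):
  [1] u=0 | in + | out + | prev ⊥ | push {}
  [2] u=1 | in ⊥ | out ⊥ | ==
  [3] u=2 | in ⊥ | out ⊤ | prev + | push {}
  [4] u=3 | in ⊥ | out − | ==
  [5] u=4 | in + | out + | prev ⊥ | push {}
  [6] u=5 | in ⊥ | out + | ==
  [7] u=6 | in + | out − | prev ⊥ | push {1,3,5}
  [8] u=1 | in − | out − | prev ⊥ | push {}
  [9] u=3 | in − | out ⊤ | prev − | push {}
  [10] u=5 | in − | out + | ==

Converged values:
  [0] +
  [1] −
  [2] ⊤
  [3] ⊤
  [4] +
  [5] +
  [6] −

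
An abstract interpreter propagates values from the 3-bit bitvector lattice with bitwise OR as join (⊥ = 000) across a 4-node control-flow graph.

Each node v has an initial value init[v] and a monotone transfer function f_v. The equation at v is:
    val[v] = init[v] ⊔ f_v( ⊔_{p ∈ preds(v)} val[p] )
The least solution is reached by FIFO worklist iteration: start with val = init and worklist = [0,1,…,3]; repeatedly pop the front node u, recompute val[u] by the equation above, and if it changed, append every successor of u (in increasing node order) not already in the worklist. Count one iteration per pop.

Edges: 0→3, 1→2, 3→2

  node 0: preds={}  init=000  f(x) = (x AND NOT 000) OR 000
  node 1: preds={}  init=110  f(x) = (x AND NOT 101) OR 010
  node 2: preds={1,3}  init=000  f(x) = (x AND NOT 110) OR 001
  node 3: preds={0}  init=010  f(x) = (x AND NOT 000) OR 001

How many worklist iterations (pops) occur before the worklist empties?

Iteration log — 5 steps:
  step 1. node 0  ⊔preds=000  new=000  stable
  step 2. node 1  ⊔preds=000  new=110  stable
  step 3. node 2  ⊔preds=110  new=001  old=000  +wl: 
  step 4. node 3  ⊔preds=000  new=011  old=010  +wl: 2
  step 5. node 2  ⊔preds=111  new=001  stable

Least fixpoint reached:
  node 0: 000
  node 1: 110
  node 2: 001
  node 3: 011

5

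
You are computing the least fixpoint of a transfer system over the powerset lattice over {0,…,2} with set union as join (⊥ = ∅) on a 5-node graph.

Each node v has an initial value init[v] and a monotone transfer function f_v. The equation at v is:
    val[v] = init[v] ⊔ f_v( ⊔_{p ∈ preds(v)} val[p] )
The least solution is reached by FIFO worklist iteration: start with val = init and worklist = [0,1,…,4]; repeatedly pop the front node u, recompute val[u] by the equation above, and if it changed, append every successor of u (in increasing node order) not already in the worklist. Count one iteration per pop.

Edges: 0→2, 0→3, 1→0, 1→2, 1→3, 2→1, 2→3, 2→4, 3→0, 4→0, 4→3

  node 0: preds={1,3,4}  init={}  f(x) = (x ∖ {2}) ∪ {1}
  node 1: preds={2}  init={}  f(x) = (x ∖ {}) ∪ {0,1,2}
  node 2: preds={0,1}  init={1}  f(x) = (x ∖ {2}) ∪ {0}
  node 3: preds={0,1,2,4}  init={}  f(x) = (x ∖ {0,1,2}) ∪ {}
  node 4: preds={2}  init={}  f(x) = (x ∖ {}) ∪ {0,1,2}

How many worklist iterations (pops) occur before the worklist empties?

Trace (9 dequeues):
  [1] u=0 | in {} | out {1} | prev {} | push {}
  [2] u=1 | in {1} | out {0,1,2} | prev {} | push {0}
  [3] u=2 | in {0,1,2} | out {0,1} | prev {1} | push {1}
  [4] u=3 | in {0,1,2} | out {} | ==
  [5] u=4 | in {0,1} | out {0,1,2} | prev {} | push {3}
  [6] u=0 | in {0,1,2} | out {0,1} | prev {1} | push {2}
  [7] u=1 | in {0,1} | out {0,1,2} | ==
  [8] u=3 | in {0,1,2} | out {} | ==
  [9] u=2 | in {0,1,2} | out {0,1} | ==

Converged values:
  [0] {0,1}
  [1] {0,1,2}
  [2] {0,1}
  [3] {}
  [4] {0,1,2}

9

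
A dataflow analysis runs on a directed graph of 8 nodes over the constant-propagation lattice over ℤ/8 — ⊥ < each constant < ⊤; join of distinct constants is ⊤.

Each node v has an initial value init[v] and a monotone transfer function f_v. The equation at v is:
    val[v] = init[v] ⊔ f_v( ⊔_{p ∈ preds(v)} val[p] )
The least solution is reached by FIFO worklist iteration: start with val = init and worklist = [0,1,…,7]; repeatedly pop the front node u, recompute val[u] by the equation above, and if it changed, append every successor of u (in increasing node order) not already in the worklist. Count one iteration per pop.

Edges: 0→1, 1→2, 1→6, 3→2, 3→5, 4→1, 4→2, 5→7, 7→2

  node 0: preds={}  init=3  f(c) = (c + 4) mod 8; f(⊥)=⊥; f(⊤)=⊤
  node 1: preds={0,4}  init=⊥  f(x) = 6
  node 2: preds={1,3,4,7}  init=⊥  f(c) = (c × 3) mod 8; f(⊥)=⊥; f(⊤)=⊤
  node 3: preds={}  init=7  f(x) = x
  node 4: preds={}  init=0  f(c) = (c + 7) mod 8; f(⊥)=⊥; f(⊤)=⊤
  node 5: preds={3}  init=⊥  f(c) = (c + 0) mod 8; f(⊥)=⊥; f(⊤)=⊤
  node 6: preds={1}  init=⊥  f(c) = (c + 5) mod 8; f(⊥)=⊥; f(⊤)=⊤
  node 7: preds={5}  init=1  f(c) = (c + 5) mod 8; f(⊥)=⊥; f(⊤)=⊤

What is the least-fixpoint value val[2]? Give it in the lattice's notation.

Trace (9 dequeues):
  [1] u=0 | in ⊥ | out 3 | ==
  [2] u=1 | in ⊤ | out 6 | prev ⊥ | push {}
  [3] u=2 | in ⊤ | out ⊤ | prev ⊥ | push {}
  [4] u=3 | in ⊥ | out 7 | ==
  [5] u=4 | in ⊥ | out 0 | ==
  [6] u=5 | in 7 | out 7 | prev ⊥ | push {}
  [7] u=6 | in 6 | out 3 | prev ⊥ | push {}
  [8] u=7 | in 7 | out ⊤ | prev 1 | push {2}
  [9] u=2 | in ⊤ | out ⊤ | ==

Converged values:
  [0] 3
  [1] 6
  [2] ⊤
  [3] 7
  [4] 0
  [5] 7
  [6] 3
  [7] ⊤

⊤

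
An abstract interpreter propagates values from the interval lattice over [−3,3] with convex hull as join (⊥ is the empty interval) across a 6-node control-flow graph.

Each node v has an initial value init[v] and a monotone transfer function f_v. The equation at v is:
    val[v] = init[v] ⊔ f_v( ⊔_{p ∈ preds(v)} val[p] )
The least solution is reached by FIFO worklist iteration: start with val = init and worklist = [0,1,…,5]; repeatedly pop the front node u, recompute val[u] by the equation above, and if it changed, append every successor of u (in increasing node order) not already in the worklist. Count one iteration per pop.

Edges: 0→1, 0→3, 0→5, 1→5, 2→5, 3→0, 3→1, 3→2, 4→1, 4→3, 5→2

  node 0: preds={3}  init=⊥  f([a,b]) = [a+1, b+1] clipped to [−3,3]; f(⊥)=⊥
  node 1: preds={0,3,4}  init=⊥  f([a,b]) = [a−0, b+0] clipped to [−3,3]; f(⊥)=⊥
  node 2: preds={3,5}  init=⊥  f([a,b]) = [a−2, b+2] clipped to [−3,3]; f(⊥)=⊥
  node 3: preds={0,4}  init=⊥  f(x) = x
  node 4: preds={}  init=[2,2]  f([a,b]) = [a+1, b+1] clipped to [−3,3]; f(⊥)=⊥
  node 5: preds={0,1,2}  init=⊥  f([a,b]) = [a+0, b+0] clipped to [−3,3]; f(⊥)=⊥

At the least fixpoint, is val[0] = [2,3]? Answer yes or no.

no

Trace (18 dequeues):
  [1] u=0 | in ⊥ | out ⊥ | ==
  [2] u=1 | in [2,2] | out [2,2] | prev ⊥ | push {}
  [3] u=2 | in ⊥ | out ⊥ | ==
  [4] u=3 | in [2,2] | out [2,2] | prev ⊥ | push {0,1,2}
  [5] u=4 | in ⊥ | out [2,2] | ==
  [6] u=5 | in [2,2] | out [2,2] | prev ⊥ | push {}
  [7] u=0 | in [2,2] | out [3,3] | prev ⊥ | push {3,5}
  [8] u=1 | in [2,3] | out [2,3] | prev [2,2] | push {}
  [9] u=2 | in [2,2] | out [0,3] | prev ⊥ | push {}
  [10] u=3 | in [2,3] | out [2,3] | prev [2,2] | push {0,1,2}
  [11] u=5 | in [0,3] | out [0,3] | prev [2,2] | push {}
  [12] u=0 | in [2,3] | out [3,3] | ==
  [13] u=1 | in [2,3] | out [2,3] | ==
  [14] u=2 | in [0,3] | out [-2,3] | prev [0,3] | push {5}
  [15] u=5 | in [-2,3] | out [-2,3] | prev [0,3] | push {2}
  [16] u=2 | in [-2,3] | out [-3,3] | prev [-2,3] | push {5}
  [17] u=5 | in [-3,3] | out [-3,3] | prev [-2,3] | push {2}
  [18] u=2 | in [-3,3] | out [-3,3] | ==

Converged values:
  [0] [3,3]
  [1] [2,3]
  [2] [-3,3]
  [3] [2,3]
  [4] [2,2]
  [5] [-3,3]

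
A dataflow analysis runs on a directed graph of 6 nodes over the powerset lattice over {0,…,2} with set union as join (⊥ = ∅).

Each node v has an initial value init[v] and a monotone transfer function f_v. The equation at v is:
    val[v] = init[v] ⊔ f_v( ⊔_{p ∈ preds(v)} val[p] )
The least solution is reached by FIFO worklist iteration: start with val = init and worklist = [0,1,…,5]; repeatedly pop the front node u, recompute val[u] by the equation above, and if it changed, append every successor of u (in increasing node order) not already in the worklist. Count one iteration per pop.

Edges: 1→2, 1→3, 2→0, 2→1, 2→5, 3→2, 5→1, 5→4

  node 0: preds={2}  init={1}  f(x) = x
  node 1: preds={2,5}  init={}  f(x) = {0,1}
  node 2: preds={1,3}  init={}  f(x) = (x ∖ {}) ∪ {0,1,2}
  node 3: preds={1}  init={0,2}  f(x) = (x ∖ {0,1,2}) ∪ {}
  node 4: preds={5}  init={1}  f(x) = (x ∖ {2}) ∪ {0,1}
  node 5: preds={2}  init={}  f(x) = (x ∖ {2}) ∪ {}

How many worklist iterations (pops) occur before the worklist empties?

Iteration log — 9 steps:
  step 1. node 0  ⊔preds={}  new={1}  stable
  step 2. node 1  ⊔preds={}  new={0,1}  old={}  +wl: 
  step 3. node 2  ⊔preds={0,1,2}  new={0,1,2}  old={}  +wl: 0,1
  step 4. node 3  ⊔preds={0,1}  new={0,2}  stable
  step 5. node 4  ⊔preds={}  new={0,1}  old={1}  +wl: 
  step 6. node 5  ⊔preds={0,1,2}  new={0,1}  old={}  +wl: 4
  step 7. node 0  ⊔preds={0,1,2}  new={0,1,2}  old={1}  +wl: 
  step 8. node 1  ⊔preds={0,1,2}  new={0,1}  stable
  step 9. node 4  ⊔preds={0,1}  new={0,1}  stable

Least fixpoint reached:
  node 0: {0,1,2}
  node 1: {0,1}
  node 2: {0,1,2}
  node 3: {0,2}
  node 4: {0,1}
  node 5: {0,1}

9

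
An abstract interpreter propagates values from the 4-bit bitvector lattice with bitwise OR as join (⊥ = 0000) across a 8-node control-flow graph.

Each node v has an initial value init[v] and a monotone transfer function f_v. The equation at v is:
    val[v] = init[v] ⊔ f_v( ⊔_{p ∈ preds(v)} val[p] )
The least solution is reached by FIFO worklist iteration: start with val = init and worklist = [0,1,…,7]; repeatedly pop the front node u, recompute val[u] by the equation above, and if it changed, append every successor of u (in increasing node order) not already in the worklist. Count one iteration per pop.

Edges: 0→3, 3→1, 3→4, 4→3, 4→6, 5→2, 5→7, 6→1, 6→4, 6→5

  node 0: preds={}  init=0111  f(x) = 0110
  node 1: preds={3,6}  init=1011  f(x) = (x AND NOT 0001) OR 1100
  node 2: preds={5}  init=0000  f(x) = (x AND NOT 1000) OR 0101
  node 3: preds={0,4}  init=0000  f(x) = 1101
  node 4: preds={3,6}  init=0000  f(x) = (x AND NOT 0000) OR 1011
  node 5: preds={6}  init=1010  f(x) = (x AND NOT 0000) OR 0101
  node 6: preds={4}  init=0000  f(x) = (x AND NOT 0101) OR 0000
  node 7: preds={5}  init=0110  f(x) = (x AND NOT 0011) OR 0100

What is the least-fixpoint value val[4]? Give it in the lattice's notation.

1111

Iteration log — 13 steps:
  step 1. node 0  ⊔preds=0000  new=0111  stable
  step 2. node 1  ⊔preds=0000  new=1111  old=1011  +wl: 
  step 3. node 2  ⊔preds=1010  new=0111  old=0000  +wl: 
  step 4. node 3  ⊔preds=0111  new=1101  old=0000  +wl: 1
  step 5. node 4  ⊔preds=1101  new=1111  old=0000  +wl: 3
  step 6. node 5  ⊔preds=0000  new=1111  old=1010  +wl: 2
  step 7. node 6  ⊔preds=1111  new=1010  old=0000  +wl: 4,5
  step 8. node 7  ⊔preds=1111  new=1110  old=0110  +wl: 
  step 9. node 1  ⊔preds=1111  new=1111  stable
  step 10. node 3  ⊔preds=1111  new=1101  stable
  step 11. node 2  ⊔preds=1111  new=0111  stable
  step 12. node 4  ⊔preds=1111  new=1111  stable
  step 13. node 5  ⊔preds=1010  new=1111  stable

Least fixpoint reached:
  node 0: 0111
  node 1: 1111
  node 2: 0111
  node 3: 1101
  node 4: 1111
  node 5: 1111
  node 6: 1010
  node 7: 1110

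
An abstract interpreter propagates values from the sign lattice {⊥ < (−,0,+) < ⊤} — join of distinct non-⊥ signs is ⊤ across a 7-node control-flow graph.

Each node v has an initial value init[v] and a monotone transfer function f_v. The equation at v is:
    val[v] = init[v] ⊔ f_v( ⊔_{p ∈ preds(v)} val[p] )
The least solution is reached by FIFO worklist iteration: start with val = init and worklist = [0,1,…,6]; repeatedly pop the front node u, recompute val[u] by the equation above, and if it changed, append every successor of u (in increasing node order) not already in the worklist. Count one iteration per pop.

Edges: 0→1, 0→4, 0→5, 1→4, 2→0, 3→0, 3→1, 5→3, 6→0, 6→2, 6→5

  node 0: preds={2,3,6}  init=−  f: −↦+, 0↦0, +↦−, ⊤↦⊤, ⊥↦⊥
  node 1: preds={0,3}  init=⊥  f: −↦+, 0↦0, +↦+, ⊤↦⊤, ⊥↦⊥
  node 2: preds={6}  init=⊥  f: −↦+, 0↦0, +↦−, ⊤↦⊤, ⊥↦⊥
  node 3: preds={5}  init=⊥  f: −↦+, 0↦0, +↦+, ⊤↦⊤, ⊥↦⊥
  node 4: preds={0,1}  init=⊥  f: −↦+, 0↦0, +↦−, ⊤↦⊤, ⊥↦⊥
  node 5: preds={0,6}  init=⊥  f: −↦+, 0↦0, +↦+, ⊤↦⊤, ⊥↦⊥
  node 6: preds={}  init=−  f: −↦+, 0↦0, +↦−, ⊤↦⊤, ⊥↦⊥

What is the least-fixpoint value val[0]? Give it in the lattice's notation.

⊤

Trace (11 dequeues):
  [1] u=0 | in − | out ⊤ | prev − | push {}
  [2] u=1 | in ⊤ | out ⊤ | prev ⊥ | push {}
  [3] u=2 | in − | out + | prev ⊥ | push {0}
  [4] u=3 | in ⊥ | out ⊥ | ==
  [5] u=4 | in ⊤ | out ⊤ | prev ⊥ | push {}
  [6] u=5 | in ⊤ | out ⊤ | prev ⊥ | push {3}
  [7] u=6 | in ⊥ | out − | ==
  [8] u=0 | in ⊤ | out ⊤ | ==
  [9] u=3 | in ⊤ | out ⊤ | prev ⊥ | push {0,1}
  [10] u=0 | in ⊤ | out ⊤ | ==
  [11] u=1 | in ⊤ | out ⊤ | ==

Converged values:
  [0] ⊤
  [1] ⊤
  [2] +
  [3] ⊤
  [4] ⊤
  [5] ⊤
  [6] −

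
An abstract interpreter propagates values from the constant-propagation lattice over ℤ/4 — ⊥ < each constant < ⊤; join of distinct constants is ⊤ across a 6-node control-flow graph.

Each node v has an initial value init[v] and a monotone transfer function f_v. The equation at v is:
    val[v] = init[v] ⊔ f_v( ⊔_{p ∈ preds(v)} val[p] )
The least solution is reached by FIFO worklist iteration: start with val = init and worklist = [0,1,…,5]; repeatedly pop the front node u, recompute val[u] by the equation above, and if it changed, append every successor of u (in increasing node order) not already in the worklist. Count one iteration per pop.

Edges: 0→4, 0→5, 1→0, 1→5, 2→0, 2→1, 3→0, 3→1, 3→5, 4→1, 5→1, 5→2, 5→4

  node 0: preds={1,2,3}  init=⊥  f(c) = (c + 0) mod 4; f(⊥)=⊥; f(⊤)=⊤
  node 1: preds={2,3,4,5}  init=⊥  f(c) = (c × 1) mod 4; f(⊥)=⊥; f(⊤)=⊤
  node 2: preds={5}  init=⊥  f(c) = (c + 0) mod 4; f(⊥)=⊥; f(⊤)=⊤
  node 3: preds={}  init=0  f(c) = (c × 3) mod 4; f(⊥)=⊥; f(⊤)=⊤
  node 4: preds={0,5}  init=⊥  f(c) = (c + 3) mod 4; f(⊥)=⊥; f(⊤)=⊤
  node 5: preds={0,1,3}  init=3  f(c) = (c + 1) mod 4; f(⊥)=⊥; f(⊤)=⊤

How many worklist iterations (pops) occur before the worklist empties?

Worklist (13 pops):
  #1 pop 0: in=0 → 0 (was ⊥); enqueue []
  #2 pop 1: in=⊤ → ⊤ (was ⊥); enqueue [0]
  #3 pop 2: in=3 → 3 (was ⊥); enqueue [1]
  #4 pop 3: in=⊥ → 0 (no change)
  #5 pop 4: in=⊤ → ⊤ (was ⊥); enqueue []
  #6 pop 5: in=⊤ → ⊤ (was 3); enqueue [2,4]
  #7 pop 0: in=⊤ → ⊤ (was 0); enqueue [5]
  #8 pop 1: in=⊤ → ⊤ (no change)
  #9 pop 2: in=⊤ → ⊤ (was 3); enqueue [0,1]
  #10 pop 4: in=⊤ → ⊤ (no change)
  #11 pop 5: in=⊤ → ⊤ (no change)
  #12 pop 0: in=⊤ → ⊤ (no change)
  #13 pop 1: in=⊤ → ⊤ (no change)

Fixpoint:
  val[0] = ⊤
  val[1] = ⊤
  val[2] = ⊤
  val[3] = 0
  val[4] = ⊤
  val[5] = ⊤

13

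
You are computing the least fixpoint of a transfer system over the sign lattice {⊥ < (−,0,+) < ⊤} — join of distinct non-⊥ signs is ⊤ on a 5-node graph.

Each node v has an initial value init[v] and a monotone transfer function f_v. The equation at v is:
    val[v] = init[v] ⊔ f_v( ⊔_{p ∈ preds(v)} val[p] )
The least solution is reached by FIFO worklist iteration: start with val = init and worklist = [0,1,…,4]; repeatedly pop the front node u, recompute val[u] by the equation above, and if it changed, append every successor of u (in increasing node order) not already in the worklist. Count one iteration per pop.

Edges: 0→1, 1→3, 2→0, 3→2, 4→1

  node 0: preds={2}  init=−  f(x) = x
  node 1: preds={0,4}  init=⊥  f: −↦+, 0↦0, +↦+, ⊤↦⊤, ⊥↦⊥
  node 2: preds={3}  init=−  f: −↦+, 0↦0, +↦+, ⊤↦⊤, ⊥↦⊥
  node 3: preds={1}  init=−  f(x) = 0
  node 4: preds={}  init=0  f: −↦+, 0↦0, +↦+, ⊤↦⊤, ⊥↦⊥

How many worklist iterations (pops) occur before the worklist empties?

Trace (8 dequeues):
  [1] u=0 | in − | out − | ==
  [2] u=1 | in ⊤ | out ⊤ | prev ⊥ | push {}
  [3] u=2 | in − | out ⊤ | prev − | push {0}
  [4] u=3 | in ⊤ | out ⊤ | prev − | push {2}
  [5] u=4 | in ⊥ | out 0 | ==
  [6] u=0 | in ⊤ | out ⊤ | prev − | push {1}
  [7] u=2 | in ⊤ | out ⊤ | ==
  [8] u=1 | in ⊤ | out ⊤ | ==

Converged values:
  [0] ⊤
  [1] ⊤
  [2] ⊤
  [3] ⊤
  [4] 0

8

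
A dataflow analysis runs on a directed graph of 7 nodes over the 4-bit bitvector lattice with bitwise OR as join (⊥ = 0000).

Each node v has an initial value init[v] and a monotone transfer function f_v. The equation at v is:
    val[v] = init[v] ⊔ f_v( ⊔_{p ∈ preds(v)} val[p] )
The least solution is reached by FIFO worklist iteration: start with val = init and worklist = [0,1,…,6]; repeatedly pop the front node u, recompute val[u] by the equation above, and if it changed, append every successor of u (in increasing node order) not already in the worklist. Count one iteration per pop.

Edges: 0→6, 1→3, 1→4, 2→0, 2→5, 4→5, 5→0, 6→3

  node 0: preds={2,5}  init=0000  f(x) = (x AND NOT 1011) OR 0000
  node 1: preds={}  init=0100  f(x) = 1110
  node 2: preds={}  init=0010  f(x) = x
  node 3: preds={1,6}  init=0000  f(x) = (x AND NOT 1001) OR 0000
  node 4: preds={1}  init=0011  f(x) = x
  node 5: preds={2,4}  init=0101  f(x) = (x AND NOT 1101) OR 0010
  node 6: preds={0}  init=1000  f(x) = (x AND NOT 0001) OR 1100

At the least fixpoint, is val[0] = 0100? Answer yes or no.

yes

Iteration log — 9 steps:
  step 1. node 0  ⊔preds=0111  new=0100  old=0000  +wl: 
  step 2. node 1  ⊔preds=0000  new=1110  old=0100  +wl: 
  step 3. node 2  ⊔preds=0000  new=0010  stable
  step 4. node 3  ⊔preds=1110  new=0110  old=0000  +wl: 
  step 5. node 4  ⊔preds=1110  new=1111  old=0011  +wl: 
  step 6. node 5  ⊔preds=1111  new=0111  old=0101  +wl: 0
  step 7. node 6  ⊔preds=0100  new=1100  old=1000  +wl: 3
  step 8. node 0  ⊔preds=0111  new=0100  stable
  step 9. node 3  ⊔preds=1110  new=0110  stable

Least fixpoint reached:
  node 0: 0100
  node 1: 1110
  node 2: 0010
  node 3: 0110
  node 4: 1111
  node 5: 0111
  node 6: 1100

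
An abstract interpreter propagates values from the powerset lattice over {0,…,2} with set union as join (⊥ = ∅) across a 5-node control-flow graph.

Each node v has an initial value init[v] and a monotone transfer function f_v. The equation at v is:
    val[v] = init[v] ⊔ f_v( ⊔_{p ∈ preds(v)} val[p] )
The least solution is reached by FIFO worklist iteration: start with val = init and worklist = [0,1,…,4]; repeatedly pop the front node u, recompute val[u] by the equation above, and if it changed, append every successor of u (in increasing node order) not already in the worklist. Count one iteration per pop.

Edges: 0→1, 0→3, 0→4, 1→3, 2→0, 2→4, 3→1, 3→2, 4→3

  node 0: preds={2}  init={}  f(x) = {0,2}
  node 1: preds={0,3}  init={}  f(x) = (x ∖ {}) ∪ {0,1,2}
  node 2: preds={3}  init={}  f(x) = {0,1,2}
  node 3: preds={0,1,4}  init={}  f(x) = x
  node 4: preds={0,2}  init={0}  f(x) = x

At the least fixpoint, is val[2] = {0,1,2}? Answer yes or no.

yes

Worklist (9 pops):
  #1 pop 0: in={} → {0,2} (was {}); enqueue []
  #2 pop 1: in={0,2} → {0,1,2} (was {}); enqueue []
  #3 pop 2: in={} → {0,1,2} (was {}); enqueue [0]
  #4 pop 3: in={0,1,2} → {0,1,2} (was {}); enqueue [1,2]
  #5 pop 4: in={0,1,2} → {0,1,2} (was {0}); enqueue [3]
  #6 pop 0: in={0,1,2} → {0,2} (no change)
  #7 pop 1: in={0,1,2} → {0,1,2} (no change)
  #8 pop 2: in={0,1,2} → {0,1,2} (no change)
  #9 pop 3: in={0,1,2} → {0,1,2} (no change)

Fixpoint:
  val[0] = {0,2}
  val[1] = {0,1,2}
  val[2] = {0,1,2}
  val[3] = {0,1,2}
  val[4] = {0,1,2}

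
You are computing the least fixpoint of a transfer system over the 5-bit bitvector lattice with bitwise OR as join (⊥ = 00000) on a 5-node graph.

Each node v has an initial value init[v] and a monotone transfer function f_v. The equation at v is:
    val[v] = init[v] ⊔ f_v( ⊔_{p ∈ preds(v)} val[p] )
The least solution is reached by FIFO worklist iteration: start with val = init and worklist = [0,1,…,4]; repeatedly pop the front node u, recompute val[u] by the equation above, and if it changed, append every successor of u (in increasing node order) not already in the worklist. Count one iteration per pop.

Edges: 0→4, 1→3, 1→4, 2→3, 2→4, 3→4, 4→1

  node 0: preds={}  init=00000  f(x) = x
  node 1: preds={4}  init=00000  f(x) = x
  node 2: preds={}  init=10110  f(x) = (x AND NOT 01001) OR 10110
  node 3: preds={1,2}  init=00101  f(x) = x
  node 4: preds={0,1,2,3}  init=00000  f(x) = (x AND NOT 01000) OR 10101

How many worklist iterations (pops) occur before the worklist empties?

8

Worklist (8 pops):
  #1 pop 0: in=00000 → 00000 (no change)
  #2 pop 1: in=00000 → 00000 (no change)
  #3 pop 2: in=00000 → 10110 (no change)
  #4 pop 3: in=10110 → 10111 (was 00101); enqueue []
  #5 pop 4: in=10111 → 10111 (was 00000); enqueue [1]
  #6 pop 1: in=10111 → 10111 (was 00000); enqueue [3,4]
  #7 pop 3: in=10111 → 10111 (no change)
  #8 pop 4: in=10111 → 10111 (no change)

Fixpoint:
  val[0] = 00000
  val[1] = 10111
  val[2] = 10110
  val[3] = 10111
  val[4] = 10111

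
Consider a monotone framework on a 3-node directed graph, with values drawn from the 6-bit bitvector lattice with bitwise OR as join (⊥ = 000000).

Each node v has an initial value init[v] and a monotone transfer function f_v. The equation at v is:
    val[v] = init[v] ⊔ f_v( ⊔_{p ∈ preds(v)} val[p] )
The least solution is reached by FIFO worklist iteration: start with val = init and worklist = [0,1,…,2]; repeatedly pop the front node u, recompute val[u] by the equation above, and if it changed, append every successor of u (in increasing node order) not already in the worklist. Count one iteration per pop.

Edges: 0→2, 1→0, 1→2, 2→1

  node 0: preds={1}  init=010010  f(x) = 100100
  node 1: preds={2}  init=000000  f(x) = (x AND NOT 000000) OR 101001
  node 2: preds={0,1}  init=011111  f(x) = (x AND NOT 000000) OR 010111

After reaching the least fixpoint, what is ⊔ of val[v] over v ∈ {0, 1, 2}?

Iteration log — 5 steps:
  step 1. node 0  ⊔preds=000000  new=110110  old=010010  +wl: 
  step 2. node 1  ⊔preds=011111  new=111111  old=000000  +wl: 0
  step 3. node 2  ⊔preds=111111  new=111111  old=011111  +wl: 1
  step 4. node 0  ⊔preds=111111  new=110110  stable
  step 5. node 1  ⊔preds=111111  new=111111  stable

Least fixpoint reached:
  node 0: 110110
  node 1: 111111
  node 2: 111111

111111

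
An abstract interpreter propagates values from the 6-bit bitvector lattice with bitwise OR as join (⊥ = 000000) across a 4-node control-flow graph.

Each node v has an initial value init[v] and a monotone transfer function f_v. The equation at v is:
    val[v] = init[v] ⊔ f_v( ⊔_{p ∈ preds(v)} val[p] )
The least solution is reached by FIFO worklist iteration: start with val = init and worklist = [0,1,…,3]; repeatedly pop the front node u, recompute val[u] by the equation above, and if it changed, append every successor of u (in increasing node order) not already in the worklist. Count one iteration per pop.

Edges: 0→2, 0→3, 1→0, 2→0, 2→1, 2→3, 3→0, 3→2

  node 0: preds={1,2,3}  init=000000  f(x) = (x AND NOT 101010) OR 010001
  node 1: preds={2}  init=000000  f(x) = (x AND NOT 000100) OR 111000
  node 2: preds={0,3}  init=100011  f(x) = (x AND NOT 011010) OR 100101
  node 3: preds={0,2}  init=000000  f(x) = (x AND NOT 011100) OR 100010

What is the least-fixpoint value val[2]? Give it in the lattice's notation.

Iteration log — 8 steps:
  step 1. node 0  ⊔preds=100011  new=010001  old=000000  +wl: 
  step 2. node 1  ⊔preds=100011  new=111011  old=000000  +wl: 0
  step 3. node 2  ⊔preds=010001  new=100111  old=100011  +wl: 1
  step 4. node 3  ⊔preds=110111  new=100011  old=000000  +wl: 2
  step 5. node 0  ⊔preds=111111  new=010101  old=010001  +wl: 3
  step 6. node 1  ⊔preds=100111  new=111011  stable
  step 7. node 2  ⊔preds=110111  new=100111  stable
  step 8. node 3  ⊔preds=110111  new=100011  stable

Least fixpoint reached:
  node 0: 010101
  node 1: 111011
  node 2: 100111
  node 3: 100011

100111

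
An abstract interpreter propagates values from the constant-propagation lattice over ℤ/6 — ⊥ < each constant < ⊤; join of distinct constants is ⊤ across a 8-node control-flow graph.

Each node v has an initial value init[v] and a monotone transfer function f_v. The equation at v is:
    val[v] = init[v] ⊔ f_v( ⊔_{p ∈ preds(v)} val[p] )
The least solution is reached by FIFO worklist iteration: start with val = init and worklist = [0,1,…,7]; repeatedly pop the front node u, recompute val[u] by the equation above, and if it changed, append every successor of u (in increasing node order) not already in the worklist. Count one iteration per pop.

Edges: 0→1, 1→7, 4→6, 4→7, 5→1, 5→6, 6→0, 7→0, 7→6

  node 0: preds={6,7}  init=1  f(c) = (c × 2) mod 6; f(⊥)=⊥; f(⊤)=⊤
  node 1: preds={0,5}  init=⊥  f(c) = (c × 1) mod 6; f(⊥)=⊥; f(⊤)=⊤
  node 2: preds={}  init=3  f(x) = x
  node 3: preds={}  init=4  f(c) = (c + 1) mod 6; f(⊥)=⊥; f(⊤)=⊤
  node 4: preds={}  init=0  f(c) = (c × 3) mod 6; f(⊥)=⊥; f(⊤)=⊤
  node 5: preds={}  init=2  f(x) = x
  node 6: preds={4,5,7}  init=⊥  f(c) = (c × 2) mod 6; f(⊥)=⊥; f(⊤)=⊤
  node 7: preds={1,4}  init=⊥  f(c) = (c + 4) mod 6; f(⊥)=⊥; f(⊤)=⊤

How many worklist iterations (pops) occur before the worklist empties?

11

Trace (11 dequeues):
  [1] u=0 | in ⊥ | out 1 | ==
  [2] u=1 | in ⊤ | out ⊤ | prev ⊥ | push {}
  [3] u=2 | in ⊥ | out 3 | ==
  [4] u=3 | in ⊥ | out 4 | ==
  [5] u=4 | in ⊥ | out 0 | ==
  [6] u=5 | in ⊥ | out 2 | ==
  [7] u=6 | in ⊤ | out ⊤ | prev ⊥ | push {0}
  [8] u=7 | in ⊤ | out ⊤ | prev ⊥ | push {6}
  [9] u=0 | in ⊤ | out ⊤ | prev 1 | push {1}
  [10] u=6 | in ⊤ | out ⊤ | ==
  [11] u=1 | in ⊤ | out ⊤ | ==

Converged values:
  [0] ⊤
  [1] ⊤
  [2] 3
  [3] 4
  [4] 0
  [5] 2
  [6] ⊤
  [7] ⊤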